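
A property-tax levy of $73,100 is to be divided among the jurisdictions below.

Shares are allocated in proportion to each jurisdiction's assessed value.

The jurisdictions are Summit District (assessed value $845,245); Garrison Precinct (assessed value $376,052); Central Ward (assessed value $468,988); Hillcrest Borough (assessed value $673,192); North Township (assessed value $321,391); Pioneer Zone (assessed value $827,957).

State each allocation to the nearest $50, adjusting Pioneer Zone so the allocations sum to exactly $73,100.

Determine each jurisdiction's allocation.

Summit District: $17,600 · Garrison Precinct: $7,850 · Central Ward: $9,750 · Hillcrest Borough: $14,000 · North Township: $6,700 · Pioneer Zone: $17,200

Total assessed value = 3,512,825.
Pro-rata amounts: Summit District 845,245/3,512,825 × $73,100 = 17,589.09; Garrison Precinct 376,052/3,512,825 × $73,100 = 7,825.44; Central Ward 468,988/3,512,825 × $73,100 = 9,759.39; Hillcrest Borough 673,192/3,512,825 × $73,100 = 14,008.76; North Township 321,391/3,512,825 × $73,100 = 6,687.97; Pioneer Zone 827,957/3,512,825 × $73,100 = 17,229.34.
After rounding ($50): Summit District $17,600; Garrison Precinct $7,850; Central Ward $9,750; Hillcrest Borough $14,000; North Township $6,700; Pioneer Zone $17,250. Sum = $73,150.
Difference $73,100 − $73,150 = −$50 applied to Pioneer Zone: Pioneer Zone becomes $17,200.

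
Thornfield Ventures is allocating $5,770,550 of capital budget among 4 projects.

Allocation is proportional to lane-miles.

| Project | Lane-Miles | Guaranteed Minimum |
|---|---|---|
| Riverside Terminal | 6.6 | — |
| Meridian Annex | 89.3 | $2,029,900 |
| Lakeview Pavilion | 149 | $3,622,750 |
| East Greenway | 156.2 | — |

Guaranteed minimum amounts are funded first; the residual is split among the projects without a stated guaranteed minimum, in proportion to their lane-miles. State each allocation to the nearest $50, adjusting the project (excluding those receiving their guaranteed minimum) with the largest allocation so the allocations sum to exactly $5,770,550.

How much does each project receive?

Minimums first: Meridian Annex $2,029,900; Lakeview Pavilion $3,622,750. Balance $117,900.
Balance split over remaining lane-miles 162.8: Riverside Terminal 4,779.73 → $4,800; East Greenway 113,120.27 → $113,100.

Riverside Terminal: $4,800; Meridian Annex: $2,029,900; Lakeview Pavilion: $3,622,750; East Greenway: $113,100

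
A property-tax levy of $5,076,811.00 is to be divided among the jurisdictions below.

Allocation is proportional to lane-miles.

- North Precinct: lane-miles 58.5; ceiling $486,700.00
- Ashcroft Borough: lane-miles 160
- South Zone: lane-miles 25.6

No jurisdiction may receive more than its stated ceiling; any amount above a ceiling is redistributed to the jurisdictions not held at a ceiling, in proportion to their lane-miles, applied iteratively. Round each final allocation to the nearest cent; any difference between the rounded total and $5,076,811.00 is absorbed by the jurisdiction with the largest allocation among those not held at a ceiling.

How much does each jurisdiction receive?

Sum of lane-miles: 244.1.
Pro-rata shares before constraints: North Precinct 1,216,687.6014; Ashcroft Borough 3,327,692.58501; South Zone 532,430.8136.
Held at cap: North Precinct ($486,700.00); remaining pool $4,590,111.00 reallocated over remaining lane-miles 185.6.
Redistributed shares: Ashcroft Borough 3,956,992.2414 → $3,956,992.24; South Zone 633,118.7586 → $633,118.76.

North Precinct: $486,700.00; Ashcroft Borough: $3,956,992.24; South Zone: $633,118.76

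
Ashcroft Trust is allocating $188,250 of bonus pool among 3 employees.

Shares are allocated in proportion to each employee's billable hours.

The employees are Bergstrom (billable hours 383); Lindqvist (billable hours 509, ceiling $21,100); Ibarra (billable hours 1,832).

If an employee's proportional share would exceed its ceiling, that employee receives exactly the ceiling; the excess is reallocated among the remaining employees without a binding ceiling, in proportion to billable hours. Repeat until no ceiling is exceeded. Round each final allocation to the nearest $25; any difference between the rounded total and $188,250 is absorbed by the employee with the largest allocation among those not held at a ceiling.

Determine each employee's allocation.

Billable hours total: 2,724.
Pro-rata shares before constraints: Bergstrom 26,468.34; Lindqvist 35,175.94; Ibarra 126,605.73.
Capped: Lindqvist ($21,100); residual $167,150 reallocated over remaining billable hours 2,215.
Redistributed shares: Bergstrom 28,902.23 → $28,900; Ibarra 138,247.77 → $138,250.

Bergstrom: $28,900 | Lindqvist: $21,100 | Ibarra: $138,250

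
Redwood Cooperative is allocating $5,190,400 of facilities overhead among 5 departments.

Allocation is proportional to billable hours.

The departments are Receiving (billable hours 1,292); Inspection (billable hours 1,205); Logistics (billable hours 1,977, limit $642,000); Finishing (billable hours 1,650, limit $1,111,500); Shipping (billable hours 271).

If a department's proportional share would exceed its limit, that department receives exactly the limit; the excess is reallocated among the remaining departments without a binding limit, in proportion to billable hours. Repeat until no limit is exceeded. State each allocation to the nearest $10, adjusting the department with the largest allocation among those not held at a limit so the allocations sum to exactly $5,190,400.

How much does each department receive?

Billable hours total: 6,395.
Pro-rata shares before constraints: Receiving 1,048,631.24; Inspection 978,019.08; Logistics 1,604,600.59; Finishing 1,339,196.25; Shipping 219,952.84.
Held at cap: Logistics ($642,000), Finishing ($1,111,500); residual $3,436,900 reallocated over remaining billable hours 2,768.
Redistributed shares: Receiving 1,604,217.77 → $1,604,220; Inspection 1,496,193.82 → $1,496,190; Shipping 336,488.40 → $336,490.

Receiving: $1,604,220; Inspection: $1,496,190; Logistics: $642,000; Finishing: $1,111,500; Shipping: $336,490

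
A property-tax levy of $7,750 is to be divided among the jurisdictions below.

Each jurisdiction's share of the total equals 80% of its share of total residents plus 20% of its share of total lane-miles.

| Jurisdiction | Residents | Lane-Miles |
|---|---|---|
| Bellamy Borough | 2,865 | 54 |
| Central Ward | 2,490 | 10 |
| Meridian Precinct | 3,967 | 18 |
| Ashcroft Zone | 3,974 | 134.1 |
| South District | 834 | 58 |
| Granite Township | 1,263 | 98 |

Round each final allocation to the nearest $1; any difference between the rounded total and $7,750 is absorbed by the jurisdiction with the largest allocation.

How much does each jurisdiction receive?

Residents total 15,393; lane-miles total 372.1.
Blended shares (80% residents + 20% lane-miles): Bellamy Borough 0.1779; Central Ward 0.1348; Meridian Precinct 0.2158; Ashcroft Zone 0.2786; South District 0.0745; Granite Township 0.1183.
Pro-rata amounts: Bellamy Borough 1,378.91; Central Ward 1,044.58; Meridian Precinct 1,672.81; Ashcroft Zone 2,159.25; South District 577.52; Granite Township 916.94.
At nearest $1: Bellamy Borough $1,379; Central Ward $1,045; Meridian Precinct $1,673; Ashcroft Zone $2,159; South District $578; Granite Township $917. Sum = $7,751.
Difference $7,750 − $7,751 = −$1 applied to largest allocation (Ashcroft Zone): Ashcroft Zone becomes $2,158.

Bellamy Borough: $1,379; Central Ward: $1,045; Meridian Precinct: $1,673; Ashcroft Zone: $2,158; South District: $578; Granite Township: $917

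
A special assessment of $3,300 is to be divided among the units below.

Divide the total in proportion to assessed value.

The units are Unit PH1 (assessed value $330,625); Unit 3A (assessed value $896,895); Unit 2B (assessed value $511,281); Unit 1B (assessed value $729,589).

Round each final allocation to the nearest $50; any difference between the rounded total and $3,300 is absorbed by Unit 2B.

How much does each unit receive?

Sum of assessed value: 2,468,390.
Unrounded shares: Unit PH1 330,625/2,468,390 × $3,300 = 442.01; Unit 3A 896,895/2,468,390 × $3,300 = 1,199.06; Unit 2B 511,281/2,468,390 × $3,300 = 683.53; Unit 1B 729,589/2,468,390 × $3,300 = 975.39.
Rounded to nearest $50: Unit PH1 $450; Unit 3A $1,200; Unit 2B $700; Unit 1B $1,000. Sum = $3,350.
Difference $3,300 − $3,350 = −$50 applied to Unit 2B: Unit 2B becomes $650.

Unit PH1: $450 · Unit 3A: $1,200 · Unit 2B: $650 · Unit 1B: $1,000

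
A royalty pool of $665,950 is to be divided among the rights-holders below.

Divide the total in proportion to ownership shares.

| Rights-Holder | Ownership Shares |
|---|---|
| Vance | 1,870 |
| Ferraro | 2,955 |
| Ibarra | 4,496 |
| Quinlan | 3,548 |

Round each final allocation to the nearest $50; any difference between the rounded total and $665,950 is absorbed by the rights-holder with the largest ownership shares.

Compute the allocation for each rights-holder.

Vance: $96,750 | Ferraro: $152,900 | Ibarra: $232,700 | Quinlan: $183,600

Ownership shares total: 12,869.
Unrounded shares: Vance 1,870/12,869 × $665,950 = 96,769.48; Ferraro 2,955/12,869 × $665,950 = 152,916.49; Ibarra 4,496/12,869 × $665,950 = 232,660.75; Quinlan 3,548/12,869 × $665,950 = 183,603.28.
At nearest $50: Vance $96,750; Ferraro $152,900; Ibarra $232,650; Quinlan $183,600. Sum = $665,900.
Difference $665,950 − $665,900 = +$50 applied to largest ownership shares (Ibarra): Ibarra becomes $232,700.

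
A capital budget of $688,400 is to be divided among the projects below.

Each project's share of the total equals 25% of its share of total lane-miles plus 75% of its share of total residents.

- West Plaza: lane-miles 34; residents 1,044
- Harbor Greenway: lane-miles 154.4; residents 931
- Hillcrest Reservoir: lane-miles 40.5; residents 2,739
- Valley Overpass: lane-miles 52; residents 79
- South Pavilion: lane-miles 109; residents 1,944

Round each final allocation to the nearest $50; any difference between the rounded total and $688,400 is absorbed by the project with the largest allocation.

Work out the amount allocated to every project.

West Plaza: $95,000 · Harbor Greenway: $139,500 · Hillcrest Reservoir: $227,800 · Valley Overpass: $29,000 · South Pavilion: $197,100

Totals — lane-miles 389.9, residents 6,737.
Combined weights (25% lane-miles + 75% residents): West Plaza 0.1380; Harbor Greenway 0.2026; Hillcrest Reservoir 0.3309; Valley Overpass 0.0421; South Pavilion 0.2863.
Unrounded shares: West Plaza 95,015.93; Harbor Greenway 139,499.99; Hillcrest Reservoir 227,783.84; Valley Overpass 29,006.83; South Pavilion 197,093.41.
At nearest $50: West Plaza $95,000; Harbor Greenway $139,500; Hillcrest Reservoir $227,800; Valley Overpass $29,000; South Pavilion $197,100. Sum = $688,400.
Rounded total matches; no reconciliation needed.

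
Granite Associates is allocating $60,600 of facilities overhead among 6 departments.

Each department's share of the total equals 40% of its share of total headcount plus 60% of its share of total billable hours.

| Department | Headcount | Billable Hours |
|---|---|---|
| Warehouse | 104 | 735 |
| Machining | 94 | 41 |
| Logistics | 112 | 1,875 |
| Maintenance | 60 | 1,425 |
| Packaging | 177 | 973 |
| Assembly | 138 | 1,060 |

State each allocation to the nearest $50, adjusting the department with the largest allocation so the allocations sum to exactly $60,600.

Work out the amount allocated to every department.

Totals — headcount 685, billable hours 6,109.
Combined weights (40% headcount + 60% billable hours): Warehouse 0.1329; Machining 0.0589; Logistics 0.2496; Maintenance 0.1750; Packaging 0.1989; Assembly 0.1847.
Unrounded shares: Warehouse 8,054.86; Machining 3,570.39; Logistics 15,123.09; Maintenance 10,604.63; Packaging 12,054.65; Assembly 11,192.37.
Rounded to nearest $50: Warehouse $8,050; Machining $3,550; Logistics $15,100; Maintenance $10,600; Packaging $12,050; Assembly $11,200. Sum = $60,550.
Difference $60,600 − $60,550 = +$50 applied to largest allocation (Logistics): Logistics becomes $15,150.

Warehouse: $8,050; Machining: $3,550; Logistics: $15,150; Maintenance: $10,600; Packaging: $12,050; Assembly: $11,200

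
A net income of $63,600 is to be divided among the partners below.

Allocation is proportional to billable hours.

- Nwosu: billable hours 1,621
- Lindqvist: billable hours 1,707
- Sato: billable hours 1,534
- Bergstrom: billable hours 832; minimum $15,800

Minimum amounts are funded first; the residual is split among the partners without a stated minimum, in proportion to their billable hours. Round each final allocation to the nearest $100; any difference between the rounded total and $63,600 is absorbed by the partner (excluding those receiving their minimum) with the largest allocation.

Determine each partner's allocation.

Fund the minimums — Bergstrom $15,800. Residual $47,800.
Residual split over remaining billable hours 4,862: Nwosu 15,936.61 → $15,900; Lindqvist 16,782.11 → $16,800; Sato 15,081.28 → $15,100.

Nwosu: $15,900 | Lindqvist: $16,800 | Sato: $15,100 | Bergstrom: $15,800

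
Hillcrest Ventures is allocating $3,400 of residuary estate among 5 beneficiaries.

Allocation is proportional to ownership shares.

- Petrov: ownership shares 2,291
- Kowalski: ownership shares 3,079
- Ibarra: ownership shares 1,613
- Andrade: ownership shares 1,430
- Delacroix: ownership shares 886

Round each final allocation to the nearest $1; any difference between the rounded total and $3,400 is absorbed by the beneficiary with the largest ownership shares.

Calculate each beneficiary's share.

Total ownership shares = 9,299.
Proportional shares: Petrov 2,291/9,299 × $3,400 = 837.66; Kowalski 3,079/9,299 × $3,400 = 1,125.78; Ibarra 1,613/9,299 × $3,400 = 589.76; Andrade 1,430/9,299 × $3,400 = 522.85; Delacroix 886/9,299 × $3,400 = 323.95.
After rounding ($1): Petrov $838; Kowalski $1,126; Ibarra $590; Andrade $523; Delacroix $324. Sum = $3,401.
Difference $3,400 − $3,401 = −$1 applied to largest ownership shares (Kowalski): Kowalski becomes $1,125.

Petrov: $838 · Kowalski: $1,125 · Ibarra: $590 · Andrade: $523 · Delacroix: $324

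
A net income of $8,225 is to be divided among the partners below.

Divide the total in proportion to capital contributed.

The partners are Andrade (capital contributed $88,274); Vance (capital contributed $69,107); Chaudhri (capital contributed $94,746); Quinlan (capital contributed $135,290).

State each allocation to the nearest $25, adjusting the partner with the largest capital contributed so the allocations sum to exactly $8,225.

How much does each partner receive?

Andrade: $1,875 | Vance: $1,475 | Chaudhri: $2,000 | Quinlan: $2,875

Total capital contributed = 88,274 + 69,107 + 94,746 + 135,290 = 387,417.
Unrounded shares: Andrade 1,874.09; Vance 1,467.17; Chaudhri 2,011.49; Quinlan 2,872.25.
After rounding ($25): Andrade $1,875; Vance $1,475; Chaudhri $2,000; Quinlan $2,875. Sum = $8,225.
No rounding difference to absorb.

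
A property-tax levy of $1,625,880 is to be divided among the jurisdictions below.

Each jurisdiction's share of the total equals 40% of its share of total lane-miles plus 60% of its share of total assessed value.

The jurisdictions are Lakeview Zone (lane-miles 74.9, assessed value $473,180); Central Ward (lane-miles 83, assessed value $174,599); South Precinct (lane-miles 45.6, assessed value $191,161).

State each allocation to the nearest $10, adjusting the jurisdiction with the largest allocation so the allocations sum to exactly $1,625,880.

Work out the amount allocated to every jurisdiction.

Totals — lane-miles 203.5, assessed value 838,940.
Combined weights (40% lane-miles + 60% assessed value): Lakeview Zone 0.4856; Central Ward 0.2880; South Precinct 0.2263.
Unrounded shares: Lakeview Zone 789,586.42; Central Ward 468,279.63; South Precinct 368,013.94.
After rounding ($10): Lakeview Zone $789,590; Central Ward $468,280; South Precinct $368,010. Sum = $1,625,880.
Rounded total matches; no reconciliation needed.

Lakeview Zone: $789,590 | Central Ward: $468,280 | South Precinct: $368,010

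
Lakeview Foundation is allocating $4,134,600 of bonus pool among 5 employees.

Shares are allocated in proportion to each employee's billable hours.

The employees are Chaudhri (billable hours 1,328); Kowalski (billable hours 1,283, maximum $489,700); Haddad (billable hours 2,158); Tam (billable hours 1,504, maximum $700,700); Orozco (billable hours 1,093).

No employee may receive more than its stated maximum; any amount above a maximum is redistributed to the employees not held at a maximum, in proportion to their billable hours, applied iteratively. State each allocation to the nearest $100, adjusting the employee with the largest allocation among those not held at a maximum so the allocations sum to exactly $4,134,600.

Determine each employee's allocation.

Sum of billable hours: 7,366.
Pro-rata shares before constraints: Chaudhri 745,417.97; Kowalski 720,159.08; Haddad 1,211,304.21; Tam 844,208.31; Orozco 613,510.43.
Cap binds for Kowalski ($489,700), Tam ($700,700); balance $2,944,200 reallocated over remaining billable hours 4,579.
Shares after redistribution: Chaudhri 853,875.87 → $853,900; Haddad 1,387,548.29 → $1,387,500; Orozco 702,775.85 → $702,800.

Chaudhri: $853,900 · Kowalski: $489,700 · Haddad: $1,387,500 · Tam: $700,700 · Orozco: $702,800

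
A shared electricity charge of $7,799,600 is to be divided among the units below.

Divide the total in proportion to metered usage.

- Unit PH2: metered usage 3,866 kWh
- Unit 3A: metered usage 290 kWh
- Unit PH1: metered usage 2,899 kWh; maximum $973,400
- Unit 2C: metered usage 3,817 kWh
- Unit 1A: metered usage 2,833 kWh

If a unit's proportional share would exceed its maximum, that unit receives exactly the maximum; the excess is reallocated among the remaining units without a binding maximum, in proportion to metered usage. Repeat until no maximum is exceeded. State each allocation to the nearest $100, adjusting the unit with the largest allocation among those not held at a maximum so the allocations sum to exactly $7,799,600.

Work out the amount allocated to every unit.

Sum of metered usage: 13,705.
Proportional shares (ignoring caps): Unit PH2 2,200,164.44; Unit 3A 165,040.79; Unit PH1 1,649,838.77; Unit 2C 2,172,278.23; Unit 1A 1,612,277.77.
Cap binds for Unit PH1 ($973,400); balance $6,826,200 reallocated over remaining metered usage 10,806.
Shares after redistribution: Unit PH2 2,442,170.02 → $2,442,200; Unit 3A 183,194.34 → $183,200; Unit 2C 2,411,216.49 → $2,411,200; Unit 1A 1,789,619.16 → $1,789,600.

Unit PH2: $2,442,200 · Unit 3A: $183,200 · Unit PH1: $973,400 · Unit 2C: $2,411,200 · Unit 1A: $1,789,600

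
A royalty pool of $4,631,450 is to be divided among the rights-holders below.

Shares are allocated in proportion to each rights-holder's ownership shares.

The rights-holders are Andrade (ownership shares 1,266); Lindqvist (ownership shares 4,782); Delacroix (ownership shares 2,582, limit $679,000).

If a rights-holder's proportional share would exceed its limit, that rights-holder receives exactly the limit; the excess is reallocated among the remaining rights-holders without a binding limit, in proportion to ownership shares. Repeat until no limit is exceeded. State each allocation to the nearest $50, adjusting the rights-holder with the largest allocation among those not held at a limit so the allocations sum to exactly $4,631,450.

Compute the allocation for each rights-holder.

Sum of ownership shares: 8,630.
Unconstrained shares: Andrade 679,422.44; Lindqvist 2,566,349.24; Delacroix 1,385,678.32.
Held at cap: Delacroix ($679,000); remaining pool $3,952,450 reallocated over remaining ownership shares 6,048.
Redistributed shares: Andrade 827,348.16 → $827,350; Lindqvist 3,125,101.84 → $3,125,100.

Andrade: $827,350 | Lindqvist: $3,125,100 | Delacroix: $679,000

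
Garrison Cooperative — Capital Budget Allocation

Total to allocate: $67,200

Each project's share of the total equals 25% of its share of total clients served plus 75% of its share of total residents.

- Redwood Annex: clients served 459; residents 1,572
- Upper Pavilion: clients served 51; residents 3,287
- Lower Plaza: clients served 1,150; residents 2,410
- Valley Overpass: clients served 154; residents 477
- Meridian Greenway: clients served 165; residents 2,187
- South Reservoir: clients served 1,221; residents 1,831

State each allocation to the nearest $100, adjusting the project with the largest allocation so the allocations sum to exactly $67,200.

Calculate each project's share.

Clients served total 3,200; residents total 11,764.
Composite weights (25% clients served + 75% residents): Redwood Annex 0.1361; Upper Pavilion 0.2135; Lower Plaza 0.2435; Valley Overpass 0.0424; Meridian Greenway 0.1523; South Reservoir 0.2121.
Raw shares: Redwood Annex 9,144.60; Upper Pavilion 14,350.10; Lower Plaza 16,362.56; Valley Overpass 2,852.09; Meridian Greenway 10,235.92; South Reservoir 14,254.72.
Rounded to nearest $100: Redwood Annex $9,100; Upper Pavilion $14,400; Lower Plaza $16,400; Valley Overpass $2,900; Meridian Greenway $10,200; South Reservoir $14,300. Sum = $67,300.
Difference $67,200 − $67,300 = −$100 applied to largest allocation (Lower Plaza): Lower Plaza becomes $16,300.

Redwood Annex: $9,100; Upper Pavilion: $14,400; Lower Plaza: $16,300; Valley Overpass: $2,900; Meridian Greenway: $10,200; South Reservoir: $14,300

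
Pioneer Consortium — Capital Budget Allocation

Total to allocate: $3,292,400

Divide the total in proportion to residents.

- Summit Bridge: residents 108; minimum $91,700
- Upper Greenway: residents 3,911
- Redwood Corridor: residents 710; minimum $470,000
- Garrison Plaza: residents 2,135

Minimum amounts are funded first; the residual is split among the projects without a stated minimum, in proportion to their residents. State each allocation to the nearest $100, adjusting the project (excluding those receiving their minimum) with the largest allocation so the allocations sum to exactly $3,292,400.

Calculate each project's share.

Fund the minimums — Summit Bridge $91,700; Redwood Corridor $470,000. Remaining pool $2,730,700.
Remaining pool split over remaining residents 6,046: Upper Greenway 1,766,418.74 → $1,766,400; Garrison Plaza 964,281.26 → $964,300.

Summit Bridge: $91,700 · Upper Greenway: $1,766,400 · Redwood Corridor: $470,000 · Garrison Plaza: $964,300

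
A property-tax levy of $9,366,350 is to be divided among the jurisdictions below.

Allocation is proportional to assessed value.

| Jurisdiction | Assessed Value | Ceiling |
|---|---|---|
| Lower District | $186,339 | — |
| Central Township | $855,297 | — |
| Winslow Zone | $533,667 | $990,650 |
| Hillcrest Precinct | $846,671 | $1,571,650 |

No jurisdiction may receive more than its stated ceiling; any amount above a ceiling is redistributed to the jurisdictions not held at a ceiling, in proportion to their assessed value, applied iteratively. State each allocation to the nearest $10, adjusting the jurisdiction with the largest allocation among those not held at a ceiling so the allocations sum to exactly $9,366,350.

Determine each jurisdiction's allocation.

Assessed value total: 2,421,974.
Pro-rata shares before constraints: Lower District 720,617.27; Central Township 3,307,637.10; Winslow Zone 2,063,817.33; Hillcrest Precinct 3,274,278.30.
Held at cap: Winslow Zone ($990,650), Hillcrest Precinct ($1,571,650); balance $6,804,050 reallocated over remaining assessed value 1,041,636.
Remaining shares: Lower District 1,217,181.31 → $1,217,180; Central Township 5,586,868.69 → $5,586,870.

Lower District: $1,217,180 | Central Township: $5,586,870 | Winslow Zone: $990,650 | Hillcrest Precinct: $1,571,650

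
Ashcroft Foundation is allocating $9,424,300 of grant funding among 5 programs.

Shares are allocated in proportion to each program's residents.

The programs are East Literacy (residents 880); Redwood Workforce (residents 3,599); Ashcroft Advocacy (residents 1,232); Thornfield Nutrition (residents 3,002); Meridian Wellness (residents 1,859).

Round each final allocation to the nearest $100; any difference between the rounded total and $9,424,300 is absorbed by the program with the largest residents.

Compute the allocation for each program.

East Literacy: $784,500 | Redwood Workforce: $3,208,200 | Ashcroft Advocacy: $1,098,300 | Thornfield Nutrition: $2,676,100 | Meridian Wellness: $1,657,200

Combined residents = 880 + 3,599 + 1,232 + 3,002 + 1,859 = 10,572.
Unrounded shares: East Literacy 784,466.89; Redwood Workforce 3,208,291.31; Ashcroft Advocacy 1,098,253.65; Thornfield Nutrition 2,676,101.84; Meridian Wellness 1,657,186.31.
Rounded to nearest $100: East Literacy $784,500; Redwood Workforce $3,208,300; Ashcroft Advocacy $1,098,300; Thornfield Nutrition $2,676,100; Meridian Wellness $1,657,200. Sum = $9,424,400.
Difference $9,424,300 − $9,424,400 = −$100 applied to largest residents (Redwood Workforce): Redwood Workforce becomes $3,208,200.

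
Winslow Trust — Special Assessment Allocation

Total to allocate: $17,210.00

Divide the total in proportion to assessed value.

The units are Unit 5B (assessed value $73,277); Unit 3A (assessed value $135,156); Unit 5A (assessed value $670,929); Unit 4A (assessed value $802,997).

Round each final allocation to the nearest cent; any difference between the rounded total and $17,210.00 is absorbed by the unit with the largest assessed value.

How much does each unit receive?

Combined assessed value = 73,277 + 135,156 + 670,929 + 802,997 = 1,682,359.
Raw shares: Unit 5B 749.6005; Unit 3A 1,382.6031; Unit 5A 6,863.3913; Unit 4A 8,214.4051.
After rounding (cent): Unit 5B $749.60; Unit 3A $1,382.60; Unit 5A $6,863.39; Unit 4A $8,214.41. Sum = $17,210.00.
No rounding difference to absorb.

Unit 5B: $749.60 · Unit 3A: $1,382.60 · Unit 5A: $6,863.39 · Unit 4A: $8,214.41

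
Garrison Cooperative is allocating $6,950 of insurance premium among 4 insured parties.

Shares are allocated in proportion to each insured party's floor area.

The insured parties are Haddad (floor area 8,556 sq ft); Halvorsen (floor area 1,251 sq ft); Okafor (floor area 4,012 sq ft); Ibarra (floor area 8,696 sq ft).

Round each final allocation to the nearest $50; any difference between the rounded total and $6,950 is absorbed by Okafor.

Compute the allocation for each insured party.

Total floor area = 22,515.
Pro-rata amounts: Haddad 8,556/22,515 × $6,950 = 2,641.09; Halvorsen 1,251/22,515 × $6,950 = 386.16; Okafor 4,012/22,515 × $6,950 = 1,238.44; Ibarra 8,696/22,515 × $6,950 = 2,684.31.
After rounding ($50): Haddad $2,650; Halvorsen $400; Okafor $1,250; Ibarra $2,700. Sum = $7,000.
Difference $6,950 − $7,000 = −$50 applied to Okafor: Okafor becomes $1,200.

Haddad: $2,650 | Halvorsen: $400 | Okafor: $1,200 | Ibarra: $2,700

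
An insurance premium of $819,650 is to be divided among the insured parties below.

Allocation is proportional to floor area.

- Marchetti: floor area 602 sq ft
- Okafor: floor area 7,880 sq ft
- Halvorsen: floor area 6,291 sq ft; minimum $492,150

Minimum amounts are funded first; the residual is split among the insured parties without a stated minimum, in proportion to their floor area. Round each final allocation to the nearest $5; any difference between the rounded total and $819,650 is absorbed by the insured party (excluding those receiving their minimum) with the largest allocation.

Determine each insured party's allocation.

Marchetti: $23,245 | Okafor: $304,255 | Halvorsen: $492,150

Minimums first: Halvorsen $492,150. Residual $327,500.
Residual split over remaining floor area 8,482: Marchetti 23,243.93 → $23,245; Okafor 304,256.07 → $304,255.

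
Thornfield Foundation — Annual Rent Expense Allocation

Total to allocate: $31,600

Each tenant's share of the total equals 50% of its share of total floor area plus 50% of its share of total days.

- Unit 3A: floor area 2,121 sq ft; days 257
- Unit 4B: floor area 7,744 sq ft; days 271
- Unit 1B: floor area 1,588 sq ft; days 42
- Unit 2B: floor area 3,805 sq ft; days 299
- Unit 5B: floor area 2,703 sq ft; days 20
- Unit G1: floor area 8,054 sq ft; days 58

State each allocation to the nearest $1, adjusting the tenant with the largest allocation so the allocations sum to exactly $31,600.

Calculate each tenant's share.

Unit 3A: $5,576 | Unit 4B: $9,225 | Unit 1B: $1,665 | Unit 2B: $7,300 | Unit 5B: $1,975 | Unit G1: $5,859

Floor area total 26,015; days total 947.
Combined weights (50% floor area + 50% days): Unit 3A 0.1765; Unit 4B 0.2919; Unit 1B 0.0527; Unit 2B 0.2310; Unit 5B 0.0625; Unit G1 0.1854.
Raw shares: Unit 3A 5,576.03; Unit 4B 9,224.69; Unit 1B 1,665.20; Unit 2B 7,299.53; Unit 5B 1,975.33; Unit G1 5,859.22.
After rounding ($1): Unit 3A $5,576; Unit 4B $9,225; Unit 1B $1,665; Unit 2B $7,300; Unit 5B $1,975; Unit G1 $5,859. Sum = $31,600.
Rounded total matches; no reconciliation needed.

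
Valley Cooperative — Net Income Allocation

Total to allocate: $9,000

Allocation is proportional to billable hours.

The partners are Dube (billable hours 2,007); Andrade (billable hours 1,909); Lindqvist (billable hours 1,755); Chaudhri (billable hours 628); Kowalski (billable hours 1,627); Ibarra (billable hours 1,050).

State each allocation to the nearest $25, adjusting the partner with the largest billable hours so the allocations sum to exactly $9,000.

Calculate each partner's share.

Dube: $2,025; Andrade: $1,925; Lindqvist: $1,750; Chaudhri: $625; Kowalski: $1,625; Ibarra: $1,050

Billable hours total: 2,007 + 1,909 + 1,755 + 628 + 1,627 + 1,050 = 8,976.
Raw shares: Dube 2,012.37; Andrade 1,914.10; Lindqvist 1,759.69; Chaudhri 629.68; Kowalski 1,631.35; Ibarra 1,052.81.
Rounded to nearest $25: Dube $2,000; Andrade $1,925; Lindqvist $1,750; Chaudhri $625; Kowalski $1,625; Ibarra $1,050. Sum = $8,975.
Difference $9,000 − $8,975 = +$25 applied to largest billable hours (Dube): Dube becomes $2,025.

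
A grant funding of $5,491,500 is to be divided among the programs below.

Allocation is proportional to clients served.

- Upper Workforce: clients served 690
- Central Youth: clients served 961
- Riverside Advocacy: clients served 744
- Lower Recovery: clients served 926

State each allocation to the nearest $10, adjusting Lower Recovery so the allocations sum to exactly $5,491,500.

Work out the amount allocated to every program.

Upper Workforce: $1,140,960; Central Youth: $1,589,080; Riverside Advocacy: $1,230,250; Lower Recovery: $1,531,210

Combined clients served = 3,321.
Raw shares: Upper Workforce 690/3,321 × $5,491,500 = 1,140,962.06; Central Youth 961/3,321 × $5,491,500 = 1,589,079.04; Riverside Advocacy 744/3,321 × $5,491,500 = 1,230,254.74; Lower Recovery 926/3,321 × $5,491,500 = 1,531,204.16.
After rounding ($10): Upper Workforce $1,140,960; Central Youth $1,589,080; Riverside Advocacy $1,230,250; Lower Recovery $1,531,200. Sum = $5,491,490.
Difference $5,491,500 − $5,491,490 = +$10 applied to Lower Recovery: Lower Recovery becomes $1,531,210.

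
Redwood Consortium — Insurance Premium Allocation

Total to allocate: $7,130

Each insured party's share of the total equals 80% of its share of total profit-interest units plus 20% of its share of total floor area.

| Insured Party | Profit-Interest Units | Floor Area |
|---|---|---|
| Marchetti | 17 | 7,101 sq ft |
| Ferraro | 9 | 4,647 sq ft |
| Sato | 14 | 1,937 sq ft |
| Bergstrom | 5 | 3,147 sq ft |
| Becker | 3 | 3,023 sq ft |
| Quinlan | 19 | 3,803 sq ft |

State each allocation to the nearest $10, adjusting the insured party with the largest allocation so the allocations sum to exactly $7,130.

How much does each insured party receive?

Profit-interest units total 67; floor area total 23,658.
Composite weights (80% profit-interest units + 20% floor area): Marchetti 0.2630; Ferraro 0.1467; Sato 0.1835; Bergstrom 0.0863; Becker 0.0614; Quinlan 0.2590.
Raw shares: Marchetti 1,875.30; Ferraro 1,046.31; Sato 1,308.63; Bergstrom 615.36; Becker 437.62; Quinlan 1,846.78.
After rounding ($10): Marchetti $1,880; Ferraro $1,050; Sato $1,310; Bergstrom $620; Becker $440; Quinlan $1,850. Sum = $7,150.
Difference $7,130 − $7,150 = −$20 applied to largest allocation (Marchetti): Marchetti becomes $1,860.

Marchetti: $1,860 · Ferraro: $1,050 · Sato: $1,310 · Bergstrom: $620 · Becker: $440 · Quinlan: $1,850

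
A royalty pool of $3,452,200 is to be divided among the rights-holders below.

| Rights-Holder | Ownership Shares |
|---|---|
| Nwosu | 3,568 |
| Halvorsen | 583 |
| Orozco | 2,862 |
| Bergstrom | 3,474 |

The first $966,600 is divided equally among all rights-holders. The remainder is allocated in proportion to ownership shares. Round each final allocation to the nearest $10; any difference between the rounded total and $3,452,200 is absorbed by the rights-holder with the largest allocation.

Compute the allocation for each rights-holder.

$966,600 shared equally gives $241,650 per rights-holder.
Remainder $2,485,600 by ownership shares (total 10,487): Nwosu 845,677.58 → $845,680; Halvorsen 138,181.06 → $138,180; Orozco 678,343.40 → $678,340; Bergstrom 823,397.96 → $823,400.
Totals: Nwosu $241,650 + $845,680 = $1,087,330; Halvorsen $241,650 + $138,180 = $379,830; Orozco $241,650 + $678,340 = $919,990; Bergstrom $241,650 + $823,400 = $1,065,050.

Nwosu: $1,087,330; Halvorsen: $379,830; Orozco: $919,990; Bergstrom: $1,065,050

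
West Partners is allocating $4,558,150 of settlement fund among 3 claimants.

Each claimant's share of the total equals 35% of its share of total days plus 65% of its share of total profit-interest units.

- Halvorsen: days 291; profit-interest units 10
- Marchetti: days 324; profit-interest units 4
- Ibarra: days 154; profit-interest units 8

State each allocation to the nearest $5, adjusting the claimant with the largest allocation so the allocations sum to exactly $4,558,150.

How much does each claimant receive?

Halvorsen: $1,950,430 | Marchetti: $1,210,855 | Ibarra: $1,396,865

Days total 769; profit-interest units total 22.
Composite weights (35% days + 65% profit-interest units): Halvorsen 0.4279; Marchetti 0.2656; Ibarra 0.3065.
Unrounded shares: Halvorsen 1,950,429.10; Marchetti 1,210,854.58; Ibarra 1,396,866.33.
Rounded to nearest $5: Halvorsen $1,950,430; Marchetti $1,210,855; Ibarra $1,396,865. Sum = $4,558,150.
No rounding difference to absorb.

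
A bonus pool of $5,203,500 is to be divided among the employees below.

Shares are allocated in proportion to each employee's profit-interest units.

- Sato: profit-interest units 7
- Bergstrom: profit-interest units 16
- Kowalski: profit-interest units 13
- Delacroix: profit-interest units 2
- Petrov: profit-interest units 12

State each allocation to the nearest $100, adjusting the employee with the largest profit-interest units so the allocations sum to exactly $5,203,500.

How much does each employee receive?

Sato: $728,500 | Bergstrom: $1,665,200 | Kowalski: $1,352,900 | Delacroix: $208,100 | Petrov: $1,248,800

Profit-interest units total: 50.
Proportional shares: Sato 7/50 × $5,203,500 = 728,490.00; Bergstrom 16/50 × $5,203,500 = 1,665,120.00; Kowalski 13/50 × $5,203,500 = 1,352,910.00; Delacroix 2/50 × $5,203,500 = 208,140.00; Petrov 12/50 × $5,203,500 = 1,248,840.00.
After rounding ($100): Sato $728,500; Bergstrom $1,665,100; Kowalski $1,352,900; Delacroix $208,100; Petrov $1,248,800. Sum = $5,203,400.
Difference $5,203,500 − $5,203,400 = +$100 applied to largest profit-interest units (Bergstrom): Bergstrom becomes $1,665,200.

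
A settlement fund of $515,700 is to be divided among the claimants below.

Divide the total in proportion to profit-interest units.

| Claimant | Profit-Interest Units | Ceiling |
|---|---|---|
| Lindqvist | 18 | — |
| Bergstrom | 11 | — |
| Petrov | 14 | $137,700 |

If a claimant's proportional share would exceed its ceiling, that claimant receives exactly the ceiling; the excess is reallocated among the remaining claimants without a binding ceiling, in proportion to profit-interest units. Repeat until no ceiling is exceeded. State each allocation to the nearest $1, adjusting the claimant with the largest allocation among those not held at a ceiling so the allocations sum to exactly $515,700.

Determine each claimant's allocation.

Lindqvist: $234,621; Bergstrom: $143,379; Petrov: $137,700

Profit-interest units total: 43.
Pro-rata shares before constraints: Lindqvist 215,874.42; Bergstrom 131,923.26; Petrov 167,902.33.
Capped: Petrov ($137,700); remaining pool $378,000 reallocated over remaining profit-interest units 29.
Shares after redistribution: Lindqvist 234,620.69 → $234,621; Bergstrom 143,379.31 → $143,379.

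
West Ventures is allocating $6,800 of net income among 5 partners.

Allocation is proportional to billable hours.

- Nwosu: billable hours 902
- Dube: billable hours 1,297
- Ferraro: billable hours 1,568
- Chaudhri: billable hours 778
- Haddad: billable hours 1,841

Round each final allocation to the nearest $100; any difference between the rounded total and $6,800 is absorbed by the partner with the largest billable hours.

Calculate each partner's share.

Billable hours total: 902 + 1,297 + 1,568 + 778 + 1,841 = 6,386.
Raw shares: Nwosu 960.48; Dube 1,381.08; Ferraro 1,669.65; Chaudhri 828.44; Haddad 1,960.35.
At nearest $100: Nwosu $1,000; Dube $1,400; Ferraro $1,700; Chaudhri $800; Haddad $2,000. Sum = $6,900.
Difference $6,800 − $6,900 = −$100 applied to largest billable hours (Haddad): Haddad becomes $1,900.

Nwosu: $1,000 | Dube: $1,400 | Ferraro: $1,700 | Chaudhri: $800 | Haddad: $1,900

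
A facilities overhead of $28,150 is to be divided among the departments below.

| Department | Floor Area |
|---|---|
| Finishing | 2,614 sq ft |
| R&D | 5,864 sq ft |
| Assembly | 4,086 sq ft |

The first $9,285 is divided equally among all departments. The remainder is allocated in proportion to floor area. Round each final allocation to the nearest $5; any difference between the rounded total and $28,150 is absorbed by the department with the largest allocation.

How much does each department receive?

Equal tier: $9,285 ÷ 3 = $3,095 apiece.
Remainder $18,865 by floor area (total 12,564): Finishing 3,924.95 → $3,925; R&D 8,804.87 → $8,805; Assembly 6,135.18 → $6,135.
Totals: Finishing $3,095 + $3,925 = $7,020; R&D $3,095 + $8,805 = $11,900; Assembly $3,095 + $6,135 = $9,230.

Finishing: $7,020; R&D: $11,900; Assembly: $9,230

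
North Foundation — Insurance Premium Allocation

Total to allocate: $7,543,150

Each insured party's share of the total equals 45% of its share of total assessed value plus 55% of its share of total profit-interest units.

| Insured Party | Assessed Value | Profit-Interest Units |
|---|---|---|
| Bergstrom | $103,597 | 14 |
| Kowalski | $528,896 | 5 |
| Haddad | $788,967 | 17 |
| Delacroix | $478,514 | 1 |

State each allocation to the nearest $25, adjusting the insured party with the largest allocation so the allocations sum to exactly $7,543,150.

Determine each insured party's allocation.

Totals — assessed value 1,899,974, profit-interest units 37.
Composite weights (45% assessed value + 55% profit-interest units): Bergstrom 0.2326; Kowalski 0.1996; Haddad 0.4396; Delacroix 0.1282.
Raw shares: Bergstrom 1,754,872.93; Kowalski 1,505,543.95; Haddad 3,315,711.25; Delacroix 967,021.86.
Rounded to nearest $25: Bergstrom $1,754,875; Kowalski $1,505,550; Haddad $3,315,700; Delacroix $967,025. Sum = $7,543,150.
Rounded total matches; no reconciliation needed.

Bergstrom: $1,754,875 · Kowalski: $1,505,550 · Haddad: $3,315,700 · Delacroix: $967,025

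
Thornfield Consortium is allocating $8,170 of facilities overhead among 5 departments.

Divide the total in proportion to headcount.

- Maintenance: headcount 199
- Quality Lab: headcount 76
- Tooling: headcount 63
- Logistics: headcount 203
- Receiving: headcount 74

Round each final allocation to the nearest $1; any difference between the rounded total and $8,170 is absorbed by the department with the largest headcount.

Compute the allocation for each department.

Headcount total: 615.
Raw shares: Maintenance 199/615 × $8,170 = 2,643.63; Quality Lab 76/615 × $8,170 = 1,009.63; Tooling 63/615 × $8,170 = 836.93; Logistics 203/615 × $8,170 = 2,696.76; Receiving 74/615 × $8,170 = 983.06.
At nearest $1: Maintenance $2,644; Quality Lab $1,010; Tooling $837; Logistics $2,697; Receiving $983. Sum = $8,171.
Difference $8,170 − $8,171 = −$1 applied to largest headcount (Logistics): Logistics becomes $2,696.

Maintenance: $2,644 | Quality Lab: $1,010 | Tooling: $837 | Logistics: $2,696 | Receiving: $983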